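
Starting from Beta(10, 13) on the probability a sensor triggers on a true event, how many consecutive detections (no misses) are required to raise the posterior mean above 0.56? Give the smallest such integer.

After k detections and 0 misses the posterior is Beta(10+k, 13), with mean (10+k)/(10+13+k).
Set (10+k)/(23+k) > 0.56 and solve: k > (0.56·23 − 10)/(1 − 0.56) = 6.545.
The smallest integer exceeding 6.545 is 7, and checking k=7: (17)/(30) = 0.5667 > 0.56.

k = 7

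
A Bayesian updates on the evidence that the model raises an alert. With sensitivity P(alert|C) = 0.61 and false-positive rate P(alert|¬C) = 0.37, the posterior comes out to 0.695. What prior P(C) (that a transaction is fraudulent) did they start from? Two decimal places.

P(C) = 0.58

Bayes' rule in odds form gives O(C|E) = O(C)·[P(E|C)/P(E|¬C)], hence O(C) = O(C|E)/LR.
Posterior odds = 0.695/(1−0.695) = 2.2787. LR = 0.61/0.37 = 1.6486.
Prior odds = 2.2787/1.6486 = 1.3822, so P(C) = 1.3822/(1+1.3822) ≈ 0.58.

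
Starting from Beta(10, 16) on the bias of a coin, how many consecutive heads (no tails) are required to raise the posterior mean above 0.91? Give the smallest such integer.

k = 152

After k heads and 0 tails the posterior is Beta(10+k, 16), with mean (10+k)/(10+16+k).
Set (10+k)/(26+k) > 0.91 and solve: k > (0.91·26 − 10)/(1 − 0.91) = 151.778.
The smallest integer exceeding 151.778 is 152, and checking k=152: (162)/(178) = 0.9101 > 0.91.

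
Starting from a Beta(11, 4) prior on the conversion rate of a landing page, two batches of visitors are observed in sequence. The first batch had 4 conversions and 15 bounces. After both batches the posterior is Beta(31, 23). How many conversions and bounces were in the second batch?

16 conversions and 4 bounces

Sequential conjugate updates are equivalent to a single update on the pooled data, so total successes = posterior α − prior α and total failures = posterior β − prior β.
Total across both batches: 31−11=20 conversions, 23−4=19 bounces.
Subtract the first batch: 20−4=16 conversions and 19−15=4 bounces.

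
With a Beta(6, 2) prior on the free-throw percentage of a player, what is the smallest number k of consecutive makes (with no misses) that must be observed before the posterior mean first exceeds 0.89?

k = 11

After k makes and 0 misses the posterior is Beta(6+k, 2), with mean (6+k)/(6+2+k).
Set (6+k)/(8+k) > 0.89 and solve: k > (0.89·8 − 6)/(1 − 0.89) = 10.182.
The smallest integer exceeding 10.182 is 11.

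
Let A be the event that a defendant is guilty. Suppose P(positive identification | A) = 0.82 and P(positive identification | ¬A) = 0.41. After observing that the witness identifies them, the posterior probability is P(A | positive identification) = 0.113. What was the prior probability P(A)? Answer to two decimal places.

P(A) = 0.06

In odds form, posterior odds = prior odds × likelihood ratio, so prior odds = posterior odds ÷ LR.
Posterior odds = 0.113/(1−0.113) = 0.1274. LR = 0.82/0.41 = 2.0000.
Prior odds = 0.1274/2.0000 = 0.0637, so P(A) = 0.0637/(1+0.0637) ≈ 0.06.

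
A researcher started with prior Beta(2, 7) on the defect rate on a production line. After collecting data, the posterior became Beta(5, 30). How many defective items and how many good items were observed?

Beta is conjugate to the binomial likelihood: posterior = Beta(α+s, β+f).
So s = 5 − 2 = 3 and f = 30 − 7 = 23.

3 defective items and 23 good items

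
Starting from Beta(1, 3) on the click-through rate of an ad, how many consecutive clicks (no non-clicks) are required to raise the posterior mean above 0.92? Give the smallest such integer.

k = 34

After k clicks and 0 non-clicks the posterior is Beta(1+k, 3), with mean (1+k)/(1+3+k).
Set (1+k)/(4+k) > 0.92 and solve: k > (0.92·4 − 1)/(1 − 0.92) = 33.500.
The smallest integer exceeding 33.500 is 34, and checking k=34: (35)/(38) = 0.9211 > 0.92.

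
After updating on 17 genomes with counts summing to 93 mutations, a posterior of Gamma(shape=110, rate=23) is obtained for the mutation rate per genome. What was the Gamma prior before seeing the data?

A Gamma(α, β) prior (rate parametrization) on a Poisson rate with n observations summing to S gives posterior Gamma(α+S, β+n).
So α = 110 − 93 = 17 and β = 23 − 17 = 6.

Gamma(shape=17, rate=6)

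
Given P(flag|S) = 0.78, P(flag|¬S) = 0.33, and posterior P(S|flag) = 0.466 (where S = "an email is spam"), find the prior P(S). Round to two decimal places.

P(S) = 0.27

Bayes' rule in odds form gives O(S|E) = O(S)·[P(E|S)/P(E|¬S)], hence O(S) = O(S|E)/LR.
Posterior odds = 0.466/(1−0.466) = 0.8727. LR = 0.78/0.33 = 2.3636.
Prior odds = 0.8727/2.3636 = 0.3692, so P(S) = 0.3692/(1+0.3692) ≈ 0.27.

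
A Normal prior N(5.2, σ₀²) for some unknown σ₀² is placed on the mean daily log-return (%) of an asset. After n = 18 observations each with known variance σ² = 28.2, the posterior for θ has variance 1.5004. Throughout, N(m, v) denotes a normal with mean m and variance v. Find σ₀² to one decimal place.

σ₀² = 35.5

Posterior precision equals prior precision plus data precision: 1/σ_n² = 1/σ₀² + n/σ².
So 1/σ₀² = 1/1.5004 − 18/28.2 = 0.666489 − 0.638298 = 0.028191.
Hence σ₀² = 1/0.028191 ≈ 35.5.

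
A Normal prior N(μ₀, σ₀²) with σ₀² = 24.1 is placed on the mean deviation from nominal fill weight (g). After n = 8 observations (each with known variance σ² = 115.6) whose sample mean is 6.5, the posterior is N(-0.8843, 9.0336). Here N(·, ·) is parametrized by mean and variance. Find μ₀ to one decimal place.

With known observation variance, the Normal–Normal posterior has precision τ_n = τ₀ + n/σ² and mean μ_n = (τ₀μ₀ + (n/σ²)x̄)/τ_n.
Here τ₀ = 1/24.1 = 0.041494 and τ_data = 8/115.6 = 0.069204, so τ_n = 0.110698.
Rearranging for μ₀: μ₀ = (μ_n·τ_n − τ_data·x̄)/τ₀ = (-0.8843·0.110698 − 0.069204·6.5) / 0.041494 = -0.547716/0.041494 ≈ -13.2.

μ₀ = -13.2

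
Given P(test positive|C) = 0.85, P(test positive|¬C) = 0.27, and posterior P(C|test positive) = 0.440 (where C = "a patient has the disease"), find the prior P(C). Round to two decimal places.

Bayes' rule in odds form gives O(C|E) = O(C)·[P(E|C)/P(E|¬C)], hence O(C) = O(C|E)/LR.
Posterior odds = 0.440/(1−0.440) = 0.7857. LR = 0.85/0.27 = 3.1481.
Prior odds = 0.7857/3.1481 = 0.2496, so P(C) = 0.2496/(1+0.2496) ≈ 0.20.

P(C) = 0.20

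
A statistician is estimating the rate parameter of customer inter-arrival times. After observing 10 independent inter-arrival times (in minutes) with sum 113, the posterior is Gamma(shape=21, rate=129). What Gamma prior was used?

Gamma–exponential conjugacy: posterior shape = α + n, posterior rate = β + Σtᵢ.
So α = 21 − 10 = 11 and β = 129 − 113 = 16.

Gamma(shape=11, rate=16)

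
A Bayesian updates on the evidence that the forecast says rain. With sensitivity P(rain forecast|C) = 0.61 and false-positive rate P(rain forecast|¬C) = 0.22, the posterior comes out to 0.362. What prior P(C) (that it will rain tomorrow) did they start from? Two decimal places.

P(C) = 0.17

In odds form, posterior odds = prior odds × likelihood ratio, so prior odds = posterior odds ÷ LR.
Posterior odds = 0.362/(1−0.362) = 0.5674. LR = 0.61/0.22 = 2.7727.
Prior odds = 0.5674/2.7727 = 0.2046, so P(C) = 0.2046/(1+0.2046) ≈ 0.17.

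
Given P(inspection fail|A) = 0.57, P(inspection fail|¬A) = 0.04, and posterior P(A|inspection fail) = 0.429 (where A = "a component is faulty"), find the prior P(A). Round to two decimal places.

In odds form, posterior odds = prior odds × likelihood ratio, so prior odds = posterior odds ÷ LR.
Posterior odds = 0.429/(1−0.429) = 0.7513. LR = 0.57/0.04 = 14.2500.
Prior odds = 0.7513/14.2500 = 0.0527, so P(A) = 0.0527/(1+0.0527) ≈ 0.05.

P(A) = 0.05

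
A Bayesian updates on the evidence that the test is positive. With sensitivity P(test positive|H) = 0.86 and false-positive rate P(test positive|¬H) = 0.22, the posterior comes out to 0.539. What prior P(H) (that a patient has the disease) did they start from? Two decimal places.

In odds form, posterior odds = prior odds × likelihood ratio, so prior odds = posterior odds ÷ LR.
Posterior odds = 0.539/(1−0.539) = 1.1692. LR = 0.86/0.22 = 3.9091.
Prior odds = 1.1692/3.9091 = 0.2991, so P(H) = 0.2991/(1+0.2991) ≈ 0.23.

P(H) = 0.23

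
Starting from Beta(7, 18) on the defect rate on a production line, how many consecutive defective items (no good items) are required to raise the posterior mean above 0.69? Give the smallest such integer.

After k defective items and 0 good items the posterior is Beta(7+k, 18), with mean (7+k)/(7+18+k).
Set (7+k)/(25+k) > 0.69 and solve: k > (0.69·25 − 7)/(1 − 0.69) = 33.065.
The smallest integer exceeding 33.065 is 34.

k = 34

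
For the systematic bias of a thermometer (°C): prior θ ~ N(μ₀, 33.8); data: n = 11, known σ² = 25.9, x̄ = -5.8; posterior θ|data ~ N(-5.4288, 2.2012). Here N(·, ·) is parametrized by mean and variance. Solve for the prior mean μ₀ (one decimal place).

The posterior mean is a precision-weighted average: μ_n = (τ₀μ₀ + τ_data·x̄)/(τ₀+τ_data), with τ₀=1/σ₀² and τ_data=n/σ².
Here τ₀ = 1/33.8 = 0.029586 and τ_data = 11/25.9 = 0.424710, so τ_n = 0.454296.
Rearranging for μ₀: μ₀ = (μ_n·τ_n − τ_data·x̄)/τ₀ = (-5.4288·0.454296 − 0.424710·-5.8) / 0.029586 = -0.002964/0.029586 ≈ -0.1.

μ₀ = -0.1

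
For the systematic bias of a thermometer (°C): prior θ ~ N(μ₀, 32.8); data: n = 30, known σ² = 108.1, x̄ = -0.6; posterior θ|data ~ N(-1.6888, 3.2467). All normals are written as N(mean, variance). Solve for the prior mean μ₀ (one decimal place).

μ₀ = -11.6

The posterior mean is a precision-weighted average: μ_n = (τ₀μ₀ + τ_data·x̄)/(τ₀+τ_data), with τ₀=1/σ₀² and τ_data=n/σ².
Here τ₀ = 1/32.8 = 0.030488 and τ_data = 30/108.1 = 0.277521, so τ_n = 0.308009.
Rearranging for μ₀: μ₀ = (μ_n·τ_n − τ_data·x̄)/τ₀ = (-1.6888·0.308009 − 0.277521·-0.6) / 0.030488 = -0.353653/0.030488 ≈ -11.6.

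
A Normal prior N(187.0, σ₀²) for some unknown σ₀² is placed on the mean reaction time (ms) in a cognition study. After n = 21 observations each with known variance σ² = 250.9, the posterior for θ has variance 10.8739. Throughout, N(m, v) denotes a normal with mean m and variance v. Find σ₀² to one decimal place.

σ₀² = 121.0

For the Normal–Normal model with known σ², precisions add: τ_n = τ₀ + n/σ².
So 1/σ₀² = 1/10.8739 − 21/250.9 = 0.091963 − 0.083699 = 0.008264.
Hence σ₀² = 1/0.008264 ≈ 121.0.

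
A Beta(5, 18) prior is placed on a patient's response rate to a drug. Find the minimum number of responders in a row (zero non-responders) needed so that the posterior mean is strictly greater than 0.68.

k = 34

After k responders and 0 non-responders the posterior is Beta(5+k, 18), with mean (5+k)/(5+18+k).
Set (5+k)/(23+k) > 0.68 and solve: k > (0.68·23 − 5)/(1 − 0.68) = 33.250.
The smallest integer exceeding 33.250 is 34.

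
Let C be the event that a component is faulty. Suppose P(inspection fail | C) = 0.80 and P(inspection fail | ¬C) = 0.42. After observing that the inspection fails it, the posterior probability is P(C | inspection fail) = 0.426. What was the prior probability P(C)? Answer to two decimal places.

In odds form, posterior odds = prior odds × likelihood ratio, so prior odds = posterior odds ÷ LR.
Posterior odds = 0.426/(1−0.426) = 0.7422. LR = 0.80/0.42 = 1.9048.
Prior odds = 0.7422/1.9048 = 0.3896, so P(C) = 0.3896/(1+0.3896) ≈ 0.28.

P(C) = 0.28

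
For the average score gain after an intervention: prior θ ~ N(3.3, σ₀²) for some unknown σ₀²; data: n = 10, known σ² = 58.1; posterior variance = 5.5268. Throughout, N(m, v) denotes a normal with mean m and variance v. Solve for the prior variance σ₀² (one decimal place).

σ₀² = 113.4

For the Normal–Normal model with known σ², precisions add: τ_n = τ₀ + n/σ².
So 1/σ₀² = 1/5.5268 − 10/58.1 = 0.180937 − 0.172117 = 0.008820.
Hence σ₀² = 1/0.008820 ≈ 113.4.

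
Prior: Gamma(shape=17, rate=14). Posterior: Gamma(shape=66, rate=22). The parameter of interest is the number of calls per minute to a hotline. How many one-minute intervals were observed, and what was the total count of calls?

n = 8 one-minute intervals with total 49 calls

Gamma–Poisson conjugacy: posterior shape = α + Σxᵢ, posterior rate = β + n.
Matching: Σxᵢ = 66 − 17 = 49 and n = 22 − 14 = 8.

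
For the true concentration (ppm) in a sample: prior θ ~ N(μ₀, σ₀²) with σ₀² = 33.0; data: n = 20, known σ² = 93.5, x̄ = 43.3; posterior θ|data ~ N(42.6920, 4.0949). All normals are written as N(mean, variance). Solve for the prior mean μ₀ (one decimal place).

The posterior mean is a precision-weighted average: μ_n = (τ₀μ₀ + τ_data·x̄)/(τ₀+τ_data), with τ₀=1/σ₀² and τ_data=n/σ².
Here τ₀ = 1/33.0 = 0.030303 and τ_data = 20/93.5 = 0.213904, so τ_n = 0.244207.
Rearranging for μ₀: μ₀ = (μ_n·τ_n − τ_data·x̄)/τ₀ = (42.6920·0.244207 − 0.213904·43.3) / 0.030303 = 1.163642/0.030303 ≈ 38.4.

μ₀ = 38.4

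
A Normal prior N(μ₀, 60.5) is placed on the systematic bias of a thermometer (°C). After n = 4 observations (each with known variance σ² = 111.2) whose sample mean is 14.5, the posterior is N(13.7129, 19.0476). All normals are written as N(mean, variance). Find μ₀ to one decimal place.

With known observation variance, the Normal–Normal posterior has precision τ_n = τ₀ + n/σ² and mean μ_n = (τ₀μ₀ + (n/σ²)x̄)/τ_n.
Here τ₀ = 1/60.5 = 0.016529 and τ_data = 4/111.2 = 0.035971, so τ_n = 0.052500.
Rearranging for μ₀: μ₀ = (μ_n·τ_n − τ_data·x̄)/τ₀ = (13.7129·0.052500 − 0.035971·14.5) / 0.016529 = 0.198348/0.016529 ≈ 12.0.

μ₀ = 12.0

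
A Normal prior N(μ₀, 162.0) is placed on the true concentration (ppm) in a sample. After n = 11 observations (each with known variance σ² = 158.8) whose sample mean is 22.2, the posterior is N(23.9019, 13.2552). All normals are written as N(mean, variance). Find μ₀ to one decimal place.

With known observation variance, the Normal–Normal posterior has precision τ_n = τ₀ + n/σ² and mean μ_n = (τ₀μ₀ + (n/σ²)x̄)/τ_n.
Here τ₀ = 1/162.0 = 0.006173 and τ_data = 11/158.8 = 0.069270, so τ_n = 0.075443.
Rearranging for μ₀: μ₀ = (μ_n·τ_n − τ_data·x̄)/τ₀ = (23.9019·0.075443 − 0.069270·22.2) / 0.006173 = 0.265437/0.006173 ≈ 43.0.

μ₀ = 43.0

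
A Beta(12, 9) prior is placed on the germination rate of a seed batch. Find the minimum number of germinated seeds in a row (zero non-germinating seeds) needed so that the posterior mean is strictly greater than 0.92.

k = 92

After k germinated seeds and 0 non-germinating seeds the posterior is Beta(12+k, 9), with mean (12+k)/(12+9+k).
Set (12+k)/(21+k) > 0.92 and solve: k > (0.92·21 − 12)/(1 − 0.92) = 91.500.
The smallest integer exceeding 91.500 is 92, and checking k=92: (104)/(113) = 0.9204 > 0.92.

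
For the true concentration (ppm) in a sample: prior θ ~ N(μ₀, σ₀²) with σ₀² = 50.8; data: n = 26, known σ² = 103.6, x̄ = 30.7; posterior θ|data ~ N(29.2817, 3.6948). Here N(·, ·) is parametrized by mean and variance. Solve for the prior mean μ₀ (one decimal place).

μ₀ = 11.2

The posterior mean is a precision-weighted average: μ_n = (τ₀μ₀ + τ_data·x̄)/(τ₀+τ_data), with τ₀=1/σ₀² and τ_data=n/σ².
Here τ₀ = 1/50.8 = 0.019685 and τ_data = 26/103.6 = 0.250965, so τ_n = 0.270650.
Rearranging for μ₀: μ₀ = (μ_n·τ_n − τ_data·x̄)/τ₀ = (29.2817·0.270650 − 0.250965·30.7) / 0.019685 = 0.220467/0.019685 ≈ 11.2.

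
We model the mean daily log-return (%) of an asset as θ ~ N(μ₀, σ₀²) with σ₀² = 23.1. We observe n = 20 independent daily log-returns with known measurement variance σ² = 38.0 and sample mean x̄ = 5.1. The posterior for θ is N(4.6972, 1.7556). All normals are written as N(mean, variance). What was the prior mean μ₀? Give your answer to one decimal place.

μ₀ = -0.2

With known observation variance, the Normal–Normal posterior has precision τ_n = τ₀ + n/σ² and mean μ_n = (τ₀μ₀ + (n/σ²)x̄)/τ_n.
Here τ₀ = 1/23.1 = 0.043290 and τ_data = 20/38.0 = 0.526316, so τ_n = 0.569606.
Rearranging for μ₀: μ₀ = (μ_n·τ_n − τ_data·x̄)/τ₀ = (4.6972·0.569606 − 0.526316·5.1) / 0.043290 = -0.008658/0.043290 ≈ -0.2.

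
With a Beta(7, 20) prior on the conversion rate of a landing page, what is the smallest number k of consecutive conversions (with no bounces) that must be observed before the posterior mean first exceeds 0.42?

k = 8

After k conversions and 0 bounces the posterior is Beta(7+k, 20), with mean (7+k)/(7+20+k).
Set (7+k)/(27+k) > 0.42 and solve: k > (0.42·27 − 7)/(1 − 0.42) = 7.483.
The smallest integer exceeding 7.483 is 8.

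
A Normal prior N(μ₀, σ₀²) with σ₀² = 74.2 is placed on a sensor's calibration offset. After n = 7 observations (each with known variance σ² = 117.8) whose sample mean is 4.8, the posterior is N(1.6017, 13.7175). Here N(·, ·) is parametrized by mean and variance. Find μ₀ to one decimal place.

μ₀ = -12.5

The posterior mean is a precision-weighted average: μ_n = (τ₀μ₀ + τ_data·x̄)/(τ₀+τ_data), with τ₀=1/σ₀² and τ_data=n/σ².
Here τ₀ = 1/74.2 = 0.013477 and τ_data = 7/117.8 = 0.059423, so τ_n = 0.072900.
Rearranging for μ₀: μ₀ = (μ_n·τ_n − τ_data·x̄)/τ₀ = (1.6017·0.072900 − 0.059423·4.8) / 0.013477 = -0.168466/0.013477 ≈ -12.5.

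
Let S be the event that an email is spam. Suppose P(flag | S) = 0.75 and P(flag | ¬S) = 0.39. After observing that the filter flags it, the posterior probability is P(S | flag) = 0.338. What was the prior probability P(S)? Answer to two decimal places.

Bayes' rule in odds form gives O(S|E) = O(S)·[P(E|S)/P(E|¬S)], hence O(S) = O(S|E)/LR.
Posterior odds = 0.338/(1−0.338) = 0.5106. LR = 0.75/0.39 = 1.9231.
Prior odds = 0.5106/1.9231 = 0.2655, so P(S) = 0.2655/(1+0.2655) ≈ 0.21.

P(S) = 0.21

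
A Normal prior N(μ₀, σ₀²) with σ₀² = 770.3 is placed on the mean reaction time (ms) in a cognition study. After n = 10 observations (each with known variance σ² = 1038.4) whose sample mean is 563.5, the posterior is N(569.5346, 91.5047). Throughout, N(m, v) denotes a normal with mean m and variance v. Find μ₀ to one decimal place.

μ₀ = 614.3

The posterior mean is a precision-weighted average: μ_n = (τ₀μ₀ + τ_data·x̄)/(τ₀+τ_data), with τ₀=1/σ₀² and τ_data=n/σ².
Here τ₀ = 1/770.3 = 0.001298 and τ_data = 10/1038.4 = 0.009630, so τ_n = 0.010928.
Rearranging for μ₀: μ₀ = (μ_n·τ_n − τ_data·x̄)/τ₀ = (569.5346·0.010928 − 0.009630·563.5) / 0.001298 = 0.797369/0.001298 ≈ 614.3.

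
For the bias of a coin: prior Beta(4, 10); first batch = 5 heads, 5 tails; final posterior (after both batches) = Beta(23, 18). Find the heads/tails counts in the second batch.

Sequential conjugate updates are equivalent to a single update on the pooled data, so total successes = posterior α − prior α and total failures = posterior β − prior β.
Total across both batches: 23−4=19 heads, 18−10=8 tails.
Subtract the first batch: 19−5=14 heads and 8−5=3 tails.

14 heads and 3 tails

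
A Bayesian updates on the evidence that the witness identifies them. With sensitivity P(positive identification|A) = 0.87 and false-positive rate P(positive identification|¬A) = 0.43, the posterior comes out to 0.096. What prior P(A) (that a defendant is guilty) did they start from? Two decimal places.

In odds form, posterior odds = prior odds × likelihood ratio, so prior odds = posterior odds ÷ LR.
Posterior odds = 0.096/(1−0.096) = 0.1062. LR = 0.87/0.43 = 2.0233.
Prior odds = 0.1062/2.0233 = 0.0525, so P(A) = 0.0525/(1+0.0525) ≈ 0.05.

P(A) = 0.05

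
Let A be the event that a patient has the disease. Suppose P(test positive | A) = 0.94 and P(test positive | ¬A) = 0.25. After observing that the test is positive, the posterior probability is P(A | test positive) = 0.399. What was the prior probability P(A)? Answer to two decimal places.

P(A) = 0.15

In odds form, posterior odds = prior odds × likelihood ratio, so prior odds = posterior odds ÷ LR.
Posterior odds = 0.399/(1−0.399) = 0.6639. LR = 0.94/0.25 = 3.7600.
Prior odds = 0.6639/3.7600 = 0.1766, so P(A) = 0.1766/(1+0.1766) ≈ 0.15.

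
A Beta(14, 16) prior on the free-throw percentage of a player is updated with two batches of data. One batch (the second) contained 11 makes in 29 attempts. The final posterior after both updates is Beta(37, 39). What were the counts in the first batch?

12 makes and 5 misses

Because Beta–binomial updating is additive in the counts, the combined data contributed (α_post−α_prior, β_post−β_prior) successes and failures.
Total across both batches: 37−14=23 makes, 39−16=23 misses.
Subtract the second batch: 23−11=12 makes and 23−18=5 misses.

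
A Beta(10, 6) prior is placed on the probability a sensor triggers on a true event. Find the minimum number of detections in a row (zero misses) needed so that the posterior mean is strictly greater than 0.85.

k = 25

After k detections and 0 misses the posterior is Beta(10+k, 6), with mean (10+k)/(10+6+k).
Set (10+k)/(16+k) > 0.85 and solve: k > (0.85·16 − 10)/(1 − 0.85) = 24.000.
The smallest integer exceeding 24.000 is 25.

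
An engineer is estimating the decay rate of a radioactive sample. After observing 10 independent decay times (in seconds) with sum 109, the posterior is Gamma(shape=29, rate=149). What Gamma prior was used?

Gamma–exponential conjugacy: posterior shape = α + n, posterior rate = β + Σtᵢ.
So α = 29 − 10 = 19 and β = 149 − 109 = 40.

Gamma(shape=19, rate=40)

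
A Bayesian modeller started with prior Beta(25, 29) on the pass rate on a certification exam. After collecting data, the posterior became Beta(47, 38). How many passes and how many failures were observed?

22 passes and 9 failures

Beta is conjugate to the binomial likelihood: posterior = Beta(α+s, β+f).
Match parameters: s=47−25=22, f=38−29=9.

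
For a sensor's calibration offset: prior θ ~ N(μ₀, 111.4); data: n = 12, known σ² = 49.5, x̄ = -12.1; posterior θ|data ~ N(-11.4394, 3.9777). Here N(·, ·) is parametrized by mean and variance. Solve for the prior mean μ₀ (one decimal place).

μ₀ = 6.4

The posterior mean is a precision-weighted average: μ_n = (τ₀μ₀ + τ_data·x̄)/(τ₀+τ_data), with τ₀=1/σ₀² and τ_data=n/σ².
Here τ₀ = 1/111.4 = 0.008977 and τ_data = 12/49.5 = 0.242424, so τ_n = 0.251401.
Rearranging for μ₀: μ₀ = (μ_n·τ_n − τ_data·x̄)/τ₀ = (-11.4394·0.251401 − 0.242424·-12.1) / 0.008977 = 0.057454/0.008977 ≈ 6.4.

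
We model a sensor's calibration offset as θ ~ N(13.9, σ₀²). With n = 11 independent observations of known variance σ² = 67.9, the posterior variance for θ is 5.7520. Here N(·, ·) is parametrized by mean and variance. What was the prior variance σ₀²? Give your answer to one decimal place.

σ₀² = 84.4

For the Normal–Normal model with known σ², precisions add: τ_n = τ₀ + n/σ².
So 1/σ₀² = 1/5.7520 − 11/67.9 = 0.173853 − 0.162003 = 0.011850.
Hence σ₀² = 1/0.011850 ≈ 84.4.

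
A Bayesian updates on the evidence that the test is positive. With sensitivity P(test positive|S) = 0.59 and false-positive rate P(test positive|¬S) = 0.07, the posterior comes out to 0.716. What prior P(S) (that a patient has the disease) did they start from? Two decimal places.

In odds form, posterior odds = prior odds × likelihood ratio, so prior odds = posterior odds ÷ LR.
Posterior odds = 0.716/(1−0.716) = 2.5211. LR = 0.59/0.07 = 8.4286.
Prior odds = 2.5211/8.4286 = 0.2991, so P(S) = 0.2991/(1+0.2991) ≈ 0.23.

P(S) = 0.23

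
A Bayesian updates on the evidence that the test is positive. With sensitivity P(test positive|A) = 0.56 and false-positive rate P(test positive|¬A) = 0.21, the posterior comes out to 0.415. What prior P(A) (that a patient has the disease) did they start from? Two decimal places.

Bayes' rule in odds form gives O(A|E) = O(A)·[P(E|A)/P(E|¬A)], hence O(A) = O(A|E)/LR.
Posterior odds = 0.415/(1−0.415) = 0.7094. LR = 0.56/0.21 = 2.6667.
Prior odds = 0.7094/2.6667 = 0.2660, so P(A) = 0.2660/(1+0.2660) ≈ 0.21.

P(A) = 0.21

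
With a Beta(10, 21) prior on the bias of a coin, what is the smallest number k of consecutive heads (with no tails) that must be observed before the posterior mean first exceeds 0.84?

After k heads and 0 tails the posterior is Beta(10+k, 21), with mean (10+k)/(10+21+k).
Set (10+k)/(31+k) > 0.84 and solve: k > (0.84·31 − 10)/(1 − 0.84) = 100.250.
The smallest integer exceeding 100.250 is 101, and checking k=101: (111)/(132) = 0.8409 > 0.84.

k = 101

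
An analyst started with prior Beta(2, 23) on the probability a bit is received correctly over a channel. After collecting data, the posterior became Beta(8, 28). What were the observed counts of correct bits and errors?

6 correct bits and 5 errors

A Beta(α, β) prior with s successes and f failures in binomial data gives a Beta(α+s, β+f) posterior.
Match parameters: s=8−2=6, f=28−23=5.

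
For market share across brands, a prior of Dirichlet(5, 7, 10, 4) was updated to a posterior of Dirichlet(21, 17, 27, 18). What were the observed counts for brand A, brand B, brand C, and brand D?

For a Dirichlet(α) prior with multinomial counts c, the posterior is Dirichlet(α + c) componentwise.
Counts are posterior − prior componentwise: 21−5=16, 17−7=10, 27−10=17, 18−4=14.

counts (16, 10, 17, 14)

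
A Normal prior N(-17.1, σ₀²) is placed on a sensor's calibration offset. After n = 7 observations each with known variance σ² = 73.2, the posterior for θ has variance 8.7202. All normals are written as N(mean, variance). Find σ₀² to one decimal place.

Posterior precision equals prior precision plus data precision: 1/σ_n² = 1/σ₀² + n/σ².
So 1/σ₀² = 1/8.7202 − 7/73.2 = 0.114676 − 0.095628 = 0.019048.
Hence σ₀² = 1/0.019048 ≈ 52.5.

σ₀² = 52.5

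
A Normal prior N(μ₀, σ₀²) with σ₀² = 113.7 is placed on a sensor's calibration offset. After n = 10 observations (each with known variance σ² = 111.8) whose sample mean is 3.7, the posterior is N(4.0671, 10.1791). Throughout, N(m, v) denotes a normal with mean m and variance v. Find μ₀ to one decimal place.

With known observation variance, the Normal–Normal posterior has precision τ_n = τ₀ + n/σ² and mean μ_n = (τ₀μ₀ + (n/σ²)x̄)/τ_n.
Here τ₀ = 1/113.7 = 0.008795 and τ_data = 10/111.8 = 0.089445, so τ_n = 0.098240.
Rearranging for μ₀: μ₀ = (μ_n·τ_n − τ_data·x̄)/τ₀ = (4.0671·0.098240 − 0.089445·3.7) / 0.008795 = 0.068605/0.008795 ≈ 7.8.

μ₀ = 7.8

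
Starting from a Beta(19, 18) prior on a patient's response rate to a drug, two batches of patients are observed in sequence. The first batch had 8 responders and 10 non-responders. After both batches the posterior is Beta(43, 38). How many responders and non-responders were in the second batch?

16 responders and 10 non-responders

Because Beta–binomial updating is additive in the counts, the combined data contributed (α_post−α_prior, β_post−β_prior) successes and failures.
Total across both batches: 43−19=24 responders, 38−18=20 non-responders.
Subtract the first batch: 24−8=16 responders and 20−10=10 non-responders.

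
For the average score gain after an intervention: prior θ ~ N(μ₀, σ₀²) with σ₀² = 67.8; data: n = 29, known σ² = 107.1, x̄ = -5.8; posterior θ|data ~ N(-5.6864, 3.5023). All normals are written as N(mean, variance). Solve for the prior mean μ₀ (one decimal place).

With known observation variance, the Normal–Normal posterior has precision τ_n = τ₀ + n/σ² and mean μ_n = (τ₀μ₀ + (n/σ²)x̄)/τ_n.
Here τ₀ = 1/67.8 = 0.014749 and τ_data = 29/107.1 = 0.270775, so τ_n = 0.285524.
Rearranging for μ₀: μ₀ = (μ_n·τ_n − τ_data·x̄)/τ₀ = (-5.6864·0.285524 − 0.270775·-5.8) / 0.014749 = -0.053109/0.014749 ≈ -3.6.

μ₀ = -3.6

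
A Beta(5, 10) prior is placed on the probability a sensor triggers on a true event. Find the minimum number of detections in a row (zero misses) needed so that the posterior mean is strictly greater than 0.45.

After k detections and 0 misses the posterior is Beta(5+k, 10), with mean (5+k)/(5+10+k).
Set (5+k)/(15+k) > 0.45 and solve: k > (0.45·15 − 5)/(1 − 0.45) = 3.182.
The smallest integer exceeding 3.182 is 4, and checking k=4: (9)/(19) = 0.4737 > 0.45.

k = 4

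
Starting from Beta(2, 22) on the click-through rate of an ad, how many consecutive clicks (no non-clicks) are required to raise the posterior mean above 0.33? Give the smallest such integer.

After k clicks and 0 non-clicks the posterior is Beta(2+k, 22), with mean (2+k)/(2+22+k).
Set (2+k)/(24+k) > 0.33 and solve: k > (0.33·24 − 2)/(1 − 0.33) = 8.836.
The smallest integer exceeding 8.836 is 9.

k = 9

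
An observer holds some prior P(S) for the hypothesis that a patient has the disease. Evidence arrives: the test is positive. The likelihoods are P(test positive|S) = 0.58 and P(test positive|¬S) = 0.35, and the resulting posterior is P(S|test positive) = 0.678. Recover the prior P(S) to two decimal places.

P(S) = 0.56

In odds form, posterior odds = prior odds × likelihood ratio, so prior odds = posterior odds ÷ LR.
Posterior odds = 0.678/(1−0.678) = 2.1056. LR = 0.58/0.35 = 1.6571.
Prior odds = 2.1056/1.6571 = 1.2707, so P(S) = 1.2707/(1+1.2707) ≈ 0.56.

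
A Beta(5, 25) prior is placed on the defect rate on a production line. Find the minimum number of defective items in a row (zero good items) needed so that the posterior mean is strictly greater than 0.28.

k = 5

After k defective items and 0 good items the posterior is Beta(5+k, 25), with mean (5+k)/(5+25+k).
Set (5+k)/(30+k) > 0.28 and solve: k > (0.28·30 − 5)/(1 − 0.28) = 4.722.
The smallest integer exceeding 4.722 is 5, and checking k=5: (10)/(35) = 0.2857 > 0.28.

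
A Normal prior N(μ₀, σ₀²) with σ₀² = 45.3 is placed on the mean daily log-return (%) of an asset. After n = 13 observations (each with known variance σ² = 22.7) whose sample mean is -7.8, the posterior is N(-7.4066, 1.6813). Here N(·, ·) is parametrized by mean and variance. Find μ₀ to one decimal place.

The posterior mean is a precision-weighted average: μ_n = (τ₀μ₀ + τ_data·x̄)/(τ₀+τ_data), with τ₀=1/σ₀² and τ_data=n/σ².
Here τ₀ = 1/45.3 = 0.022075 and τ_data = 13/22.7 = 0.572687, so τ_n = 0.594762.
Rearranging for μ₀: μ₀ = (μ_n·τ_n − τ_data·x̄)/τ₀ = (-7.4066·0.594762 − 0.572687·-7.8) / 0.022075 = 0.061794/0.022075 ≈ 2.8.

μ₀ = 2.8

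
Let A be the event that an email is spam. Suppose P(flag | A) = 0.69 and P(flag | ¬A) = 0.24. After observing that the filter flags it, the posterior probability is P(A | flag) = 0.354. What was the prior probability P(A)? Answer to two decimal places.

P(A) = 0.16

Bayes' rule in odds form gives O(A|E) = O(A)·[P(E|A)/P(E|¬A)], hence O(A) = O(A|E)/LR.
Posterior odds = 0.354/(1−0.354) = 0.5480. LR = 0.69/0.24 = 2.8750.
Prior odds = 0.5480/2.8750 = 0.1906, so P(A) = 0.1906/(1+0.1906) ≈ 0.16.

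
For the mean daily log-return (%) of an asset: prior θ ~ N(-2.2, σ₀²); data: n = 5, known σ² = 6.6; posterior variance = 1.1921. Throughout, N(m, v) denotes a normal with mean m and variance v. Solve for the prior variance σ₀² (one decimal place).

σ₀² = 12.3

Posterior precision equals prior precision plus data precision: 1/σ_n² = 1/σ₀² + n/σ².
So 1/σ₀² = 1/1.1921 − 5/6.6 = 0.838856 − 0.757576 = 0.081280.
Hence σ₀² = 1/0.081280 ≈ 12.3.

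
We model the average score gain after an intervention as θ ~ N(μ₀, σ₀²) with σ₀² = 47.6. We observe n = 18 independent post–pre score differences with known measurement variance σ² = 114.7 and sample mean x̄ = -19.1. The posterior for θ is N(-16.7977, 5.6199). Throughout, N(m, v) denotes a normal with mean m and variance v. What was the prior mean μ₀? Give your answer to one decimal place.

μ₀ = 0.4

With known observation variance, the Normal–Normal posterior has precision τ_n = τ₀ + n/σ² and mean μ_n = (τ₀μ₀ + (n/σ²)x̄)/τ_n.
Here τ₀ = 1/47.6 = 0.021008 and τ_data = 18/114.7 = 0.156931, so τ_n = 0.177939.
Rearranging for μ₀: μ₀ = (μ_n·τ_n − τ_data·x̄)/τ₀ = (-16.7977·0.177939 − 0.156931·-19.1) / 0.021008 = 0.008416/0.021008 ≈ 0.4.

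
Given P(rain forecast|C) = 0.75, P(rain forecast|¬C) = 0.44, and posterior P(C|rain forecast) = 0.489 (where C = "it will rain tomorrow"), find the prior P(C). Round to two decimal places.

Bayes' rule in odds form gives O(C|E) = O(C)·[P(E|C)/P(E|¬C)], hence O(C) = O(C|E)/LR.
Posterior odds = 0.489/(1−0.489) = 0.9569. LR = 0.75/0.44 = 1.7045.
Prior odds = 0.9569/1.7045 = 0.5614, so P(C) = 0.5614/(1+0.5614) ≈ 0.36.

P(C) = 0.36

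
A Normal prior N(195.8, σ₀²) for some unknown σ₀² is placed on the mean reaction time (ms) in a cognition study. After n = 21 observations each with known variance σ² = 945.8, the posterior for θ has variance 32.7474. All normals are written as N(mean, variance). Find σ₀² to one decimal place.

σ₀² = 120.0

For the Normal–Normal model with known σ², precisions add: τ_n = τ₀ + n/σ².
So 1/σ₀² = 1/32.7474 − 21/945.8 = 0.030537 − 0.022203 = 0.008334.
Hence σ₀² = 1/0.008334 ≈ 120.0.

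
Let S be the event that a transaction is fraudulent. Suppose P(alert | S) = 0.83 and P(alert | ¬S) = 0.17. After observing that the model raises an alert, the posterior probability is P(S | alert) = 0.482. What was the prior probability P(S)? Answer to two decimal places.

In odds form, posterior odds = prior odds × likelihood ratio, so prior odds = posterior odds ÷ LR.
Posterior odds = 0.482/(1−0.482) = 0.9305. LR = 0.83/0.17 = 4.8824.
Prior odds = 0.9305/4.8824 = 0.1906, so P(S) = 0.1906/(1+0.1906) ≈ 0.16.

P(S) = 0.16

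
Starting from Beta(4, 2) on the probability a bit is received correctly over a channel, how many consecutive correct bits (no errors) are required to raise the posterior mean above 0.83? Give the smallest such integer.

After k correct bits and 0 errors the posterior is Beta(4+k, 2), with mean (4+k)/(4+2+k).
Set (4+k)/(6+k) > 0.83 and solve: k > (0.83·6 − 4)/(1 − 0.83) = 5.765.
The smallest integer exceeding 5.765 is 6.

k = 6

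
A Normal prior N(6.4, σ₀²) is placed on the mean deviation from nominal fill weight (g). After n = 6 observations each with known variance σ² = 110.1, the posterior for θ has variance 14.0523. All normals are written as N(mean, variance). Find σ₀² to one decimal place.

Posterior precision equals prior precision plus data precision: 1/σ_n² = 1/σ₀² + n/σ².
So 1/σ₀² = 1/14.0523 − 6/110.1 = 0.071163 − 0.054496 = 0.016667.
Hence σ₀² = 1/0.016667 ≈ 60.0.

σ₀² = 60.0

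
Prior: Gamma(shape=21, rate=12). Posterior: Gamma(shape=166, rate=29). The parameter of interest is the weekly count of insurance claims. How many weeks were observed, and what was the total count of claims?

n = 17 weeks with total 145 claims

Gamma–Poisson conjugacy: posterior shape = α + Σxᵢ, posterior rate = β + n.
Matching: Σxᵢ = 166 − 21 = 145 and n = 29 − 12 = 17.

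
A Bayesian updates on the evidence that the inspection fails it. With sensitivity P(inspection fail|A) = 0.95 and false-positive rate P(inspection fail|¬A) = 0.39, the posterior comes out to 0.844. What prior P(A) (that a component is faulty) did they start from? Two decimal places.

P(A) = 0.69

Bayes' rule in odds form gives O(A|E) = O(A)·[P(E|A)/P(E|¬A)], hence O(A) = O(A|E)/LR.
Posterior odds = 0.844/(1−0.844) = 5.4103. LR = 0.95/0.39 = 2.4359.
Prior odds = 5.4103/2.4359 = 2.2211, so P(A) = 2.2211/(1+2.2211) ≈ 0.69.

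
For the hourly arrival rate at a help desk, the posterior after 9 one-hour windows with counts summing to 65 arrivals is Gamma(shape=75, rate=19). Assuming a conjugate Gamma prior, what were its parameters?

Gamma–Poisson conjugacy: posterior shape = α + Σxᵢ, posterior rate = β + n.
So α = 75 − 65 = 10 and β = 19 − 9 = 10.

Gamma(shape=10, rate=10)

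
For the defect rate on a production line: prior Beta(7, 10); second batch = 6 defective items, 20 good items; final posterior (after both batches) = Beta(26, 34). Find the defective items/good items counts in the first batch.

Because Beta–binomial updating is additive in the counts, the combined data contributed (α_post−α_prior, β_post−β_prior) successes and failures.
Total across both batches: 26−7=19 defective items, 34−10=24 good items.
Subtract the second batch: 19−6=13 defective items and 24−20=4 good items.

13 defective items and 4 good items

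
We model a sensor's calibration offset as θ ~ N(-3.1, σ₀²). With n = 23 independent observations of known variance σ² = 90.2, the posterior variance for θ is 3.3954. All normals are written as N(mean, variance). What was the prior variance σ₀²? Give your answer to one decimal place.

For the Normal–Normal model with known σ², precisions add: τ_n = τ₀ + n/σ².
So 1/σ₀² = 1/3.3954 − 23/90.2 = 0.294516 − 0.254989 = 0.039527.
Hence σ₀² = 1/0.039527 ≈ 25.3.

σ₀² = 25.3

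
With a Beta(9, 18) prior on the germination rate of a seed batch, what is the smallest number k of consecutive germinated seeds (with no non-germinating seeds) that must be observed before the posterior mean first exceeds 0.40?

k = 4

After k germinated seeds and 0 non-germinating seeds the posterior is Beta(9+k, 18), with mean (9+k)/(9+18+k).
Set (9+k)/(27+k) > 0.40 and solve: k > (0.40·27 − 9)/(1 − 0.40) = 3.000.
The smallest integer exceeding 3.000 is 4, and checking k=4: (13)/(31) = 0.4194 > 0.40.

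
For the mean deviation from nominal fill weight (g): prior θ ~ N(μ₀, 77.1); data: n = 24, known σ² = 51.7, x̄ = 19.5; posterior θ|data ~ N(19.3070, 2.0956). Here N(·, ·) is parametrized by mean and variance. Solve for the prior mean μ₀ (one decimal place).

The posterior mean is a precision-weighted average: μ_n = (τ₀μ₀ + τ_data·x̄)/(τ₀+τ_data), with τ₀=1/σ₀² and τ_data=n/σ².
Here τ₀ = 1/77.1 = 0.012970 and τ_data = 24/51.7 = 0.464217, so τ_n = 0.477187.
Rearranging for μ₀: μ₀ = (μ_n·τ_n − τ_data·x̄)/τ₀ = (19.3070·0.477187 − 0.464217·19.5) / 0.012970 = 0.160818/0.012970 ≈ 12.4.

μ₀ = 12.4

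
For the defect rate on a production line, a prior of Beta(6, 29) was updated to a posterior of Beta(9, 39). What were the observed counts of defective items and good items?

Under Beta–binomial conjugacy the posterior parameters are (α+s, β+f).
So s = 9 − 6 = 3 and f = 39 − 29 = 10.

3 defective items and 10 good items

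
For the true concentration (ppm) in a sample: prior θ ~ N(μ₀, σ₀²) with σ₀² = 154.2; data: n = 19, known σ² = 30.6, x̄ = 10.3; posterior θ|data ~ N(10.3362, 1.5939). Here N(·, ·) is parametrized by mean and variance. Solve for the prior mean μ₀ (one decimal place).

With known observation variance, the Normal–Normal posterior has precision τ_n = τ₀ + n/σ² and mean μ_n = (τ₀μ₀ + (n/σ²)x̄)/τ_n.
Here τ₀ = 1/154.2 = 0.006485 and τ_data = 19/30.6 = 0.620915, so τ_n = 0.627400.
Rearranging for μ₀: μ₀ = (μ_n·τ_n − τ_data·x̄)/τ₀ = (10.3362·0.627400 − 0.620915·10.3) / 0.006485 = 0.089507/0.006485 ≈ 13.8.

μ₀ = 13.8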